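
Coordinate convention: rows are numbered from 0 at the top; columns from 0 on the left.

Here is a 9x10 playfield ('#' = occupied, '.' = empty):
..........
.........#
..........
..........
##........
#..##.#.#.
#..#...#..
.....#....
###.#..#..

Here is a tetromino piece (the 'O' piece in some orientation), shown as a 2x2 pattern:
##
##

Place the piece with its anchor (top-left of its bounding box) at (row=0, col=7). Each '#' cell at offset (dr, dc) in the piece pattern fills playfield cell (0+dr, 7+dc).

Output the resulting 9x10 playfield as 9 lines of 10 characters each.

Fill (0+0,7+0) = (0,7)
Fill (0+0,7+1) = (0,8)
Fill (0+1,7+0) = (1,7)
Fill (0+1,7+1) = (1,8)

Answer: .......##.
.......###
..........
..........
##........
#..##.#.#.
#..#...#..
.....#....
###.#..#..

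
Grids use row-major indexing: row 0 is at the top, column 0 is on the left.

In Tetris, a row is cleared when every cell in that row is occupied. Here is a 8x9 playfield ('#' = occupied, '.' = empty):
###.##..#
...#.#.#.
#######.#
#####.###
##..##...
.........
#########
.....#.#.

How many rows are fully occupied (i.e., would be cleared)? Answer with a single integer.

Answer: 1

Derivation:
Check each row:
  row 0: 3 empty cells -> not full
  row 1: 6 empty cells -> not full
  row 2: 1 empty cell -> not full
  row 3: 1 empty cell -> not full
  row 4: 5 empty cells -> not full
  row 5: 9 empty cells -> not full
  row 6: 0 empty cells -> FULL (clear)
  row 7: 7 empty cells -> not full
Total rows cleared: 1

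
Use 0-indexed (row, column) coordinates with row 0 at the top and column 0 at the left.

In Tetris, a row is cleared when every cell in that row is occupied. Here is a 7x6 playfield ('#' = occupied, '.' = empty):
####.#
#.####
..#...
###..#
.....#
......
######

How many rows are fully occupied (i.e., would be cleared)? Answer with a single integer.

Answer: 1

Derivation:
Check each row:
  row 0: 1 empty cell -> not full
  row 1: 1 empty cell -> not full
  row 2: 5 empty cells -> not full
  row 3: 2 empty cells -> not full
  row 4: 5 empty cells -> not full
  row 5: 6 empty cells -> not full
  row 6: 0 empty cells -> FULL (clear)
Total rows cleared: 1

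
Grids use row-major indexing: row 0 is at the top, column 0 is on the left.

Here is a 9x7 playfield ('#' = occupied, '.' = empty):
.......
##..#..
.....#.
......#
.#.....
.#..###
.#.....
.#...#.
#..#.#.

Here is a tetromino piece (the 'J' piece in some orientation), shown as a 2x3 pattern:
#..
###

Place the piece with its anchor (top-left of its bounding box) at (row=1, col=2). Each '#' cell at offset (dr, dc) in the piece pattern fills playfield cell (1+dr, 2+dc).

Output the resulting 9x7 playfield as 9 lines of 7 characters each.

Answer: .......
###.#..
..####.
......#
.#.....
.#..###
.#.....
.#...#.
#..#.#.

Derivation:
Fill (1+0,2+0) = (1,2)
Fill (1+1,2+0) = (2,2)
Fill (1+1,2+1) = (2,3)
Fill (1+1,2+2) = (2,4)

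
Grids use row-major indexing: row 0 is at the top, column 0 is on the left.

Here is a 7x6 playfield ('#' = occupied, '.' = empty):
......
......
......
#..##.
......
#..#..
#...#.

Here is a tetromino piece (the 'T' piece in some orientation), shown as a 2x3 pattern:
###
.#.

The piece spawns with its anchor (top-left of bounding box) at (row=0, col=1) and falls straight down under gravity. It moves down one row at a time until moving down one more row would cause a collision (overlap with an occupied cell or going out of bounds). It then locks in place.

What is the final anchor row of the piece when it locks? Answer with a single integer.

Answer: 2

Derivation:
Spawn at (row=0, col=1). Try each row:
  row 0: fits
  row 1: fits
  row 2: fits
  row 3: blocked -> lock at row 2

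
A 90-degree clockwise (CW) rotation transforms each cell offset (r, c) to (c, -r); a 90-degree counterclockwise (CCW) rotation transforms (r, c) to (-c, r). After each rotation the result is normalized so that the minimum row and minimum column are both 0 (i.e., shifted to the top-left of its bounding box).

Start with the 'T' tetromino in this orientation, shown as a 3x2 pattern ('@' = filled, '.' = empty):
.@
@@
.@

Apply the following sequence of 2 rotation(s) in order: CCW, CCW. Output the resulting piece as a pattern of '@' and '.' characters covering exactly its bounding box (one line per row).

Answer: @.
@@
@.

Derivation:
Start:
.@
@@
.@
After rotation 1 (CCW):
@@@
.@.
After rotation 2 (CCW):
@.
@@
@.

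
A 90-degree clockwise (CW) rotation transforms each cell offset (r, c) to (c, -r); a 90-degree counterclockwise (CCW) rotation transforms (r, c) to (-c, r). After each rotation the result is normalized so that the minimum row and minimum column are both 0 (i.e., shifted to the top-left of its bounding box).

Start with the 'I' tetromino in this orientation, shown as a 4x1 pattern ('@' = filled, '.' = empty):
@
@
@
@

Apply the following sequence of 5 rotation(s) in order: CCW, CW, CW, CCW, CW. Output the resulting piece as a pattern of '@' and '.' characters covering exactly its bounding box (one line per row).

Answer: @@@@

Derivation:
Start:
@
@
@
@
After rotation 1 (CCW):
@@@@
After rotation 2 (CW):
@
@
@
@
After rotation 3 (CW):
@@@@
After rotation 4 (CCW):
@
@
@
@
After rotation 5 (CW):
@@@@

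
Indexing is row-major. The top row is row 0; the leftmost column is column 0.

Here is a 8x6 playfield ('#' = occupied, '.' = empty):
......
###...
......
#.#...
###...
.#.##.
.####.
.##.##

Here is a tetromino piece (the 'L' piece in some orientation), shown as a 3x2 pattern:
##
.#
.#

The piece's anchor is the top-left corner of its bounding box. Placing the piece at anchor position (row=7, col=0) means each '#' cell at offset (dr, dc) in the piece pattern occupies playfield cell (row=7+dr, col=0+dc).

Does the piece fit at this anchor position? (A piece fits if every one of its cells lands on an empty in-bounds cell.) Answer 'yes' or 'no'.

Answer: no

Derivation:
Check each piece cell at anchor (7, 0):
  offset (0,0) -> (7,0): empty -> OK
  offset (0,1) -> (7,1): occupied ('#') -> FAIL
  offset (1,1) -> (8,1): out of bounds -> FAIL
  offset (2,1) -> (9,1): out of bounds -> FAIL
All cells valid: no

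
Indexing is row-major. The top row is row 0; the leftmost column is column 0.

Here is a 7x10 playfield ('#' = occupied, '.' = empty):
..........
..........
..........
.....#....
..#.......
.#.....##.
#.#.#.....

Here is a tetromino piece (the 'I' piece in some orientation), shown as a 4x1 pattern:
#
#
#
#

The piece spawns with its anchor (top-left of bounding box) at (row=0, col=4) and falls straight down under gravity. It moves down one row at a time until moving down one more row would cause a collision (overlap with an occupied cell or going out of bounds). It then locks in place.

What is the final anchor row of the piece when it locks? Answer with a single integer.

Answer: 2

Derivation:
Spawn at (row=0, col=4). Try each row:
  row 0: fits
  row 1: fits
  row 2: fits
  row 3: blocked -> lock at row 2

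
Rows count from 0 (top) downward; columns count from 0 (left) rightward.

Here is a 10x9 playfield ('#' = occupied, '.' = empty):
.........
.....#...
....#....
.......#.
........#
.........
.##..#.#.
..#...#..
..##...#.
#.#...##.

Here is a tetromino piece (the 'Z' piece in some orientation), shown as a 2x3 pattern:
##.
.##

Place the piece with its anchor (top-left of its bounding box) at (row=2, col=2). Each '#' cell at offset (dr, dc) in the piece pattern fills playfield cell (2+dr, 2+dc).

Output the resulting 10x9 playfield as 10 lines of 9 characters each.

Fill (2+0,2+0) = (2,2)
Fill (2+0,2+1) = (2,3)
Fill (2+1,2+1) = (3,3)
Fill (2+1,2+2) = (3,4)

Answer: .........
.....#...
..###....
...##..#.
........#
.........
.##..#.#.
..#...#..
..##...#.
#.#...##.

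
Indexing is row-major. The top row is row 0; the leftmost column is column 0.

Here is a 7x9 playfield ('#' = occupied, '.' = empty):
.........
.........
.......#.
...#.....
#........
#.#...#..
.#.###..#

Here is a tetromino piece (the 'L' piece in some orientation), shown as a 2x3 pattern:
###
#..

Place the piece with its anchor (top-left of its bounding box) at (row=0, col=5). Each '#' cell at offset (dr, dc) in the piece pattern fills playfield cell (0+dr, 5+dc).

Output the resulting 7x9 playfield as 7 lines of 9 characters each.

Fill (0+0,5+0) = (0,5)
Fill (0+0,5+1) = (0,6)
Fill (0+0,5+2) = (0,7)
Fill (0+1,5+0) = (1,5)

Answer: .....###.
.....#...
.......#.
...#.....
#........
#.#...#..
.#.###..#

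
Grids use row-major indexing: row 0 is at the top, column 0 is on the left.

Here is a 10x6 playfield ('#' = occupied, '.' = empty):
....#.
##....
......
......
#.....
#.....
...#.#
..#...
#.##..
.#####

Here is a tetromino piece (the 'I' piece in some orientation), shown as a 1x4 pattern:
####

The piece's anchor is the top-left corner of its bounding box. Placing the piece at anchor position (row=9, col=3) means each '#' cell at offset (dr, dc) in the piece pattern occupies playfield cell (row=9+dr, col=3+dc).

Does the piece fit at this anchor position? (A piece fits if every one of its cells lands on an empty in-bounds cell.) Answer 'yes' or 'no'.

Check each piece cell at anchor (9, 3):
  offset (0,0) -> (9,3): occupied ('#') -> FAIL
  offset (0,1) -> (9,4): occupied ('#') -> FAIL
  offset (0,2) -> (9,5): occupied ('#') -> FAIL
  offset (0,3) -> (9,6): out of bounds -> FAIL
All cells valid: no

Answer: no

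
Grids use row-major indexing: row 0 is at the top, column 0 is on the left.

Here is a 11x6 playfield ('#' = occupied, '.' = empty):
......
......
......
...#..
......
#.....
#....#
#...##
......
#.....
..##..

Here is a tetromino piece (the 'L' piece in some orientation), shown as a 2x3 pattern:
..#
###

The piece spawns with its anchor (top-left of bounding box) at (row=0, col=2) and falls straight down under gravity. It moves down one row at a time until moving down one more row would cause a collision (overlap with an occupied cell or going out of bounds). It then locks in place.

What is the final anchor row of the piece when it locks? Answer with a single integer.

Spawn at (row=0, col=2). Try each row:
  row 0: fits
  row 1: fits
  row 2: blocked -> lock at row 1

Answer: 1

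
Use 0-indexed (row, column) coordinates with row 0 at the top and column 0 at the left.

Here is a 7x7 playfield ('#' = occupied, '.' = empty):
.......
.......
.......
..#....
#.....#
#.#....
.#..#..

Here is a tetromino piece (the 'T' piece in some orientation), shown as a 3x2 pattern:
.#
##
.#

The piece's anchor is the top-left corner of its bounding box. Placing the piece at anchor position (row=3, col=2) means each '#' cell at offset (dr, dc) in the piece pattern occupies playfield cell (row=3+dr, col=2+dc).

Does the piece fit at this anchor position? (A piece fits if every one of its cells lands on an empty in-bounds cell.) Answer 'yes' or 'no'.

Check each piece cell at anchor (3, 2):
  offset (0,1) -> (3,3): empty -> OK
  offset (1,0) -> (4,2): empty -> OK
  offset (1,1) -> (4,3): empty -> OK
  offset (2,1) -> (5,3): empty -> OK
All cells valid: yes

Answer: yes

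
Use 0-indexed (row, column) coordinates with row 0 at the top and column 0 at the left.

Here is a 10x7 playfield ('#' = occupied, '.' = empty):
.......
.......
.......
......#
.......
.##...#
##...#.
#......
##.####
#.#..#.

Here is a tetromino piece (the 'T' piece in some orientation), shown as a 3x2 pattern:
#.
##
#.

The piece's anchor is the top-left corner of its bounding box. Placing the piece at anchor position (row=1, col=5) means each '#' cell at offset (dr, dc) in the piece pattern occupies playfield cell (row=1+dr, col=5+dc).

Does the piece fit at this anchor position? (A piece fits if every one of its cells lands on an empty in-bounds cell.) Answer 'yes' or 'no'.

Check each piece cell at anchor (1, 5):
  offset (0,0) -> (1,5): empty -> OK
  offset (1,0) -> (2,5): empty -> OK
  offset (1,1) -> (2,6): empty -> OK
  offset (2,0) -> (3,5): empty -> OK
All cells valid: yes

Answer: yes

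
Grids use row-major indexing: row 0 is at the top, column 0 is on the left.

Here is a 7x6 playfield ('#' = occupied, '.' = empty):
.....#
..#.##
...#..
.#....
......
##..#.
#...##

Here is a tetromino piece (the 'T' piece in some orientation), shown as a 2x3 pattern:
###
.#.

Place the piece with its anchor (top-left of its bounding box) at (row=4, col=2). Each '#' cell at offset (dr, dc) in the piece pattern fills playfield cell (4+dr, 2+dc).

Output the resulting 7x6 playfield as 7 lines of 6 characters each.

Fill (4+0,2+0) = (4,2)
Fill (4+0,2+1) = (4,3)
Fill (4+0,2+2) = (4,4)
Fill (4+1,2+1) = (5,3)

Answer: .....#
..#.##
...#..
.#....
..###.
##.##.
#...##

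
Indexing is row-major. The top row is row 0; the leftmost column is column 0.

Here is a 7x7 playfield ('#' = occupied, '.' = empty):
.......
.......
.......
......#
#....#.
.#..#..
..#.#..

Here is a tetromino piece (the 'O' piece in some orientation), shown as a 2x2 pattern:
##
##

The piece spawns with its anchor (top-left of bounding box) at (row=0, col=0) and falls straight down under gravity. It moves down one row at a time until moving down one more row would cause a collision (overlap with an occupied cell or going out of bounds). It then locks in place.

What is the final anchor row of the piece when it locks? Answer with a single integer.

Answer: 2

Derivation:
Spawn at (row=0, col=0). Try each row:
  row 0: fits
  row 1: fits
  row 2: fits
  row 3: blocked -> lock at row 2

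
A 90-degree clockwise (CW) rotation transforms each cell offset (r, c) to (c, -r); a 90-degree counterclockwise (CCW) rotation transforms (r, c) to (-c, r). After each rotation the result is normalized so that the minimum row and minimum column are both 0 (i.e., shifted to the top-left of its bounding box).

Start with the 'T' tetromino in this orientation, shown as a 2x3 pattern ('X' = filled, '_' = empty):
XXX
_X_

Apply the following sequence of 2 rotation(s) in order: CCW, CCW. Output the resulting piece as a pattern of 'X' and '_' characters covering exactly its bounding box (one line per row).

Answer: _X_
XXX

Derivation:
Start:
XXX
_X_
After rotation 1 (CCW):
X_
XX
X_
After rotation 2 (CCW):
_X_
XXX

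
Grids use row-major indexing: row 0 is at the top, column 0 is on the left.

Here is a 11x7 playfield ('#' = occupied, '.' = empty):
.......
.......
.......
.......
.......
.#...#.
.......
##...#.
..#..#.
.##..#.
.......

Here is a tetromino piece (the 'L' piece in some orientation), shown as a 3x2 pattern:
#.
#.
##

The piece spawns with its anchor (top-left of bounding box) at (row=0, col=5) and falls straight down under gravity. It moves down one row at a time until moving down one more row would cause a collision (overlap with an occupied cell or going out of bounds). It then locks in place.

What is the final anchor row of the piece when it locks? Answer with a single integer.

Spawn at (row=0, col=5). Try each row:
  row 0: fits
  row 1: fits
  row 2: fits
  row 3: blocked -> lock at row 2

Answer: 2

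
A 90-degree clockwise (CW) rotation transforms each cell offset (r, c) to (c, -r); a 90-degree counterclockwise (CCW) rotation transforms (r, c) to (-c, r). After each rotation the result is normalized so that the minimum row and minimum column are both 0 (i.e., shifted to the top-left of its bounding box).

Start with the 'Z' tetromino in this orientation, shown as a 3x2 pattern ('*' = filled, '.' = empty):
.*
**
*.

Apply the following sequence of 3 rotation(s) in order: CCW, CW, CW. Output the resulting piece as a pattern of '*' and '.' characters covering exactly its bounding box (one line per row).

Start:
.*
**
*.
After rotation 1 (CCW):
**.
.**
After rotation 2 (CW):
.*
**
*.
After rotation 3 (CW):
**.
.**

Answer: **.
.**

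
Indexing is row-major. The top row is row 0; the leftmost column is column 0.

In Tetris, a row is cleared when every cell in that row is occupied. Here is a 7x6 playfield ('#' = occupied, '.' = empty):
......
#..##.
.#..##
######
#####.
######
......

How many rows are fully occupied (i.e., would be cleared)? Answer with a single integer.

Check each row:
  row 0: 6 empty cells -> not full
  row 1: 3 empty cells -> not full
  row 2: 3 empty cells -> not full
  row 3: 0 empty cells -> FULL (clear)
  row 4: 1 empty cell -> not full
  row 5: 0 empty cells -> FULL (clear)
  row 6: 6 empty cells -> not full
Total rows cleared: 2

Answer: 2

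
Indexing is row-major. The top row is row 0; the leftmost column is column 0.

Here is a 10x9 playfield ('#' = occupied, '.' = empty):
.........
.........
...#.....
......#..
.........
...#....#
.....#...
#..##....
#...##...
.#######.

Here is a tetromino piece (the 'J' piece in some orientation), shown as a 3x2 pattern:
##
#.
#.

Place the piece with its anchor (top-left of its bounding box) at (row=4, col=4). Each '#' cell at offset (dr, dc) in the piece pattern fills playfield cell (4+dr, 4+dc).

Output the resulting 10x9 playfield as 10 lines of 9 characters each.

Fill (4+0,4+0) = (4,4)
Fill (4+0,4+1) = (4,5)
Fill (4+1,4+0) = (5,4)
Fill (4+2,4+0) = (6,4)

Answer: .........
.........
...#.....
......#..
....##...
...##...#
....##...
#..##....
#...##...
.#######.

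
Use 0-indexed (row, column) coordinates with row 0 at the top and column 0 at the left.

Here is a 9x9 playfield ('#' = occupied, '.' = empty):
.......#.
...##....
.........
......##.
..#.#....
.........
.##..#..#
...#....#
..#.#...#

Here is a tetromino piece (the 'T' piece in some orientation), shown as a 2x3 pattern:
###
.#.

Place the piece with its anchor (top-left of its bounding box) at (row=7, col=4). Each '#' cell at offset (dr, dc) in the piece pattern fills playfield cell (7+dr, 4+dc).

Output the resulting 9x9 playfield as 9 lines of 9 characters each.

Fill (7+0,4+0) = (7,4)
Fill (7+0,4+1) = (7,5)
Fill (7+0,4+2) = (7,6)
Fill (7+1,4+1) = (8,5)

Answer: .......#.
...##....
.........
......##.
..#.#....
.........
.##..#..#
...####.#
..#.##..#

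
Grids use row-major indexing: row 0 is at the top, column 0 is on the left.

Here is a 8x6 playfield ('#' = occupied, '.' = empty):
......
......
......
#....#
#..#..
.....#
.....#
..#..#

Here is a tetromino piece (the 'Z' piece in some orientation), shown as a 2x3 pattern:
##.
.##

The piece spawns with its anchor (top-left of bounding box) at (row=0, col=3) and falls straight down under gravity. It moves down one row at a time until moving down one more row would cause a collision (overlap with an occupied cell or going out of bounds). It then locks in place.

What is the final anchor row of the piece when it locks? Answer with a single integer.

Answer: 1

Derivation:
Spawn at (row=0, col=3). Try each row:
  row 0: fits
  row 1: fits
  row 2: blocked -> lock at row 1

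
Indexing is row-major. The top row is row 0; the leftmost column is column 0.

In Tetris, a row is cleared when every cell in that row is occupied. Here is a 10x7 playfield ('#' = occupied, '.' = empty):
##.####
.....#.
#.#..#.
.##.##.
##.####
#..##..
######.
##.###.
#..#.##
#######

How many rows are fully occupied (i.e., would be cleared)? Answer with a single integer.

Check each row:
  row 0: 1 empty cell -> not full
  row 1: 6 empty cells -> not full
  row 2: 4 empty cells -> not full
  row 3: 3 empty cells -> not full
  row 4: 1 empty cell -> not full
  row 5: 4 empty cells -> not full
  row 6: 1 empty cell -> not full
  row 7: 2 empty cells -> not full
  row 8: 3 empty cells -> not full
  row 9: 0 empty cells -> FULL (clear)
Total rows cleared: 1

Answer: 1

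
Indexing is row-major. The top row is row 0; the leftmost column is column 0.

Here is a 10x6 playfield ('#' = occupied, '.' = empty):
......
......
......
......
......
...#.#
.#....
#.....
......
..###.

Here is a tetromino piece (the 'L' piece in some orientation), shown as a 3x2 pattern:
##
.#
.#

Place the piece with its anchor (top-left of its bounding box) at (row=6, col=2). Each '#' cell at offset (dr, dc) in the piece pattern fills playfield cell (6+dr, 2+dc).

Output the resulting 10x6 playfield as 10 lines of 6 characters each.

Fill (6+0,2+0) = (6,2)
Fill (6+0,2+1) = (6,3)
Fill (6+1,2+1) = (7,3)
Fill (6+2,2+1) = (8,3)

Answer: ......
......
......
......
......
...#.#
.###..
#..#..
...#..
..###.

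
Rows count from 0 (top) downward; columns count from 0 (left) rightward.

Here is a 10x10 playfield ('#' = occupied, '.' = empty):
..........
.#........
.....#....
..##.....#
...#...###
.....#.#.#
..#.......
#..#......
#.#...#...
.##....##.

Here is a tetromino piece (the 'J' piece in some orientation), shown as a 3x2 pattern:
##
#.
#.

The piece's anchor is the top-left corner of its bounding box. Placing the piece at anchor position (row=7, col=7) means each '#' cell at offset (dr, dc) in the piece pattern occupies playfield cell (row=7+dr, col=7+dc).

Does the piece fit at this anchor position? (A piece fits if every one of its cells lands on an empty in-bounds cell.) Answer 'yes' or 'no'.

Answer: no

Derivation:
Check each piece cell at anchor (7, 7):
  offset (0,0) -> (7,7): empty -> OK
  offset (0,1) -> (7,8): empty -> OK
  offset (1,0) -> (8,7): empty -> OK
  offset (2,0) -> (9,7): occupied ('#') -> FAIL
All cells valid: no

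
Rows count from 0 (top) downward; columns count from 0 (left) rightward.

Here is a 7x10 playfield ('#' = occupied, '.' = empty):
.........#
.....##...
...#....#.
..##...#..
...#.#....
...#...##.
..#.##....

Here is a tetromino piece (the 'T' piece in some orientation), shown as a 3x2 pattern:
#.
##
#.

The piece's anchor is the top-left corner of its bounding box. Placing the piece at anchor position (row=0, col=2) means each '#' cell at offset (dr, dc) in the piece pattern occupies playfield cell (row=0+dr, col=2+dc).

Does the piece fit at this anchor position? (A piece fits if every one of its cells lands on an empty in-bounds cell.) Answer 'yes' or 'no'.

Answer: yes

Derivation:
Check each piece cell at anchor (0, 2):
  offset (0,0) -> (0,2): empty -> OK
  offset (1,0) -> (1,2): empty -> OK
  offset (1,1) -> (1,3): empty -> OK
  offset (2,0) -> (2,2): empty -> OK
All cells valid: yes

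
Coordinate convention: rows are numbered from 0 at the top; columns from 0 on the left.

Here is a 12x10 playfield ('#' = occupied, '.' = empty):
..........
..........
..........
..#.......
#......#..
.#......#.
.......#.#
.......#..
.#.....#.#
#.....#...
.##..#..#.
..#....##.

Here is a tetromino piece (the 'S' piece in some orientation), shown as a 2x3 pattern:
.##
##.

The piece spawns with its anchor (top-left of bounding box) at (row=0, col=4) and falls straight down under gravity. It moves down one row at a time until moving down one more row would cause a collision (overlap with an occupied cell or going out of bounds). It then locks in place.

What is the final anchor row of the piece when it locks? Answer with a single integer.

Spawn at (row=0, col=4). Try each row:
  row 0: fits
  row 1: fits
  row 2: fits
  row 3: fits
  row 4: fits
  row 5: fits
  row 6: fits
  row 7: fits
  row 8: fits
  row 9: blocked -> lock at row 8

Answer: 8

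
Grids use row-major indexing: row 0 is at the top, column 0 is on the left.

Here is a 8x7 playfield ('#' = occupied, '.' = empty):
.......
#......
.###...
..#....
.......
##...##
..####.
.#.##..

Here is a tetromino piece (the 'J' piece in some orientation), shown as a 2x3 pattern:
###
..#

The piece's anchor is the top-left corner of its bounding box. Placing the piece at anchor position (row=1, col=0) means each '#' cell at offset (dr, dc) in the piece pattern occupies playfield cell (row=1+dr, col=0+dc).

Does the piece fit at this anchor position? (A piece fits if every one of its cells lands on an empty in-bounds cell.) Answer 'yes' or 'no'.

Answer: no

Derivation:
Check each piece cell at anchor (1, 0):
  offset (0,0) -> (1,0): occupied ('#') -> FAIL
  offset (0,1) -> (1,1): empty -> OK
  offset (0,2) -> (1,2): empty -> OK
  offset (1,2) -> (2,2): occupied ('#') -> FAIL
All cells valid: no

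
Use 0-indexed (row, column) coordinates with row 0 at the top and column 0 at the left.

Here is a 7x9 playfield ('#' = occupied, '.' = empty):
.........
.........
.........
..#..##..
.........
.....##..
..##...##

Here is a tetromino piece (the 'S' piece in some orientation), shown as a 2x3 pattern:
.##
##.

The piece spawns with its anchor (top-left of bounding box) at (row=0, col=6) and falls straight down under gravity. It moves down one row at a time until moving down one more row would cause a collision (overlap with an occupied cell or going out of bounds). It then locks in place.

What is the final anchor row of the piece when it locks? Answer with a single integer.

Spawn at (row=0, col=6). Try each row:
  row 0: fits
  row 1: fits
  row 2: blocked -> lock at row 1

Answer: 1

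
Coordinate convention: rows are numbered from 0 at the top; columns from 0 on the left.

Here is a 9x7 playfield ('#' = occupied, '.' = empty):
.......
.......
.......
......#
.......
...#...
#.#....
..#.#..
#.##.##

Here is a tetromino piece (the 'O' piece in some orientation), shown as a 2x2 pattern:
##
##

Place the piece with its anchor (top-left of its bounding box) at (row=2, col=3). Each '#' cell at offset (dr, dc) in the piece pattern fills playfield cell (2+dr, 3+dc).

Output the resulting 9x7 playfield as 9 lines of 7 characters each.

Fill (2+0,3+0) = (2,3)
Fill (2+0,3+1) = (2,4)
Fill (2+1,3+0) = (3,3)
Fill (2+1,3+1) = (3,4)

Answer: .......
.......
...##..
...##.#
.......
...#...
#.#....
..#.#..
#.##.##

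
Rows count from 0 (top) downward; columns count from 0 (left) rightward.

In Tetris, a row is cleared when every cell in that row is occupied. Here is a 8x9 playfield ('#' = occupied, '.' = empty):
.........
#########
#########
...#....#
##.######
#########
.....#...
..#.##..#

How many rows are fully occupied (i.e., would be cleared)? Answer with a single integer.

Check each row:
  row 0: 9 empty cells -> not full
  row 1: 0 empty cells -> FULL (clear)
  row 2: 0 empty cells -> FULL (clear)
  row 3: 7 empty cells -> not full
  row 4: 1 empty cell -> not full
  row 5: 0 empty cells -> FULL (clear)
  row 6: 8 empty cells -> not full
  row 7: 5 empty cells -> not full
Total rows cleared: 3

Answer: 3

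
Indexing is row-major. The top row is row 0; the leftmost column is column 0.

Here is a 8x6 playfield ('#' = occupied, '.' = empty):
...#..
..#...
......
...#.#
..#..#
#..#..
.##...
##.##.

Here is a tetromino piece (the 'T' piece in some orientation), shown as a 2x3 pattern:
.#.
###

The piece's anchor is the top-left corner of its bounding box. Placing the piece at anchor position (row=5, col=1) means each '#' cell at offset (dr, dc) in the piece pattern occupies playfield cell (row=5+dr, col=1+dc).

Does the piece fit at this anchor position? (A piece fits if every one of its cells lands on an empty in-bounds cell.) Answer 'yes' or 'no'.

Answer: no

Derivation:
Check each piece cell at anchor (5, 1):
  offset (0,1) -> (5,2): empty -> OK
  offset (1,0) -> (6,1): occupied ('#') -> FAIL
  offset (1,1) -> (6,2): occupied ('#') -> FAIL
  offset (1,2) -> (6,3): empty -> OK
All cells valid: no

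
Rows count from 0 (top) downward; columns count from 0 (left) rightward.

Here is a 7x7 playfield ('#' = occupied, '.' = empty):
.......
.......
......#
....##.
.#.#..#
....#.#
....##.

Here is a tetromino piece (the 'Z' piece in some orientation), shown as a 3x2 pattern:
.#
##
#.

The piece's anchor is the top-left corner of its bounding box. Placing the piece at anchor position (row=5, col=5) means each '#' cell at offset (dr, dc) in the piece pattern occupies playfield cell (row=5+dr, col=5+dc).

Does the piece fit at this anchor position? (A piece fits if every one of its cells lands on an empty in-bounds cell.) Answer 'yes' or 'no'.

Check each piece cell at anchor (5, 5):
  offset (0,1) -> (5,6): occupied ('#') -> FAIL
  offset (1,0) -> (6,5): occupied ('#') -> FAIL
  offset (1,1) -> (6,6): empty -> OK
  offset (2,0) -> (7,5): out of bounds -> FAIL
All cells valid: no

Answer: no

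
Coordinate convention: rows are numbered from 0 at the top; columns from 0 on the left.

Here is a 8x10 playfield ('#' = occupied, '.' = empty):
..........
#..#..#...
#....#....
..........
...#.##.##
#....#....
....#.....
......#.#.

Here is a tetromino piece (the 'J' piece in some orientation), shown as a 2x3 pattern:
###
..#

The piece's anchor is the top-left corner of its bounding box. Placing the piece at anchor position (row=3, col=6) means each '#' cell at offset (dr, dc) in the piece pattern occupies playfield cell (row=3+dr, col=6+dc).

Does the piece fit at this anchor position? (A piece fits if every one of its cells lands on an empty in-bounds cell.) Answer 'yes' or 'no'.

Check each piece cell at anchor (3, 6):
  offset (0,0) -> (3,6): empty -> OK
  offset (0,1) -> (3,7): empty -> OK
  offset (0,2) -> (3,8): empty -> OK
  offset (1,2) -> (4,8): occupied ('#') -> FAIL
All cells valid: no

Answer: no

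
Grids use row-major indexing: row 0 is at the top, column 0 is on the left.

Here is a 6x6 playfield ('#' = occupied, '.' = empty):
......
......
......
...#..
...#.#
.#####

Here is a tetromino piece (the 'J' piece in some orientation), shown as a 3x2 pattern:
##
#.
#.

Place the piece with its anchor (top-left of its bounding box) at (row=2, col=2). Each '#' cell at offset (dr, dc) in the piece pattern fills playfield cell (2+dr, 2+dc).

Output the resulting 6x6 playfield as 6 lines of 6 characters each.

Answer: ......
......
..##..
..##..
..##.#
.#####

Derivation:
Fill (2+0,2+0) = (2,2)
Fill (2+0,2+1) = (2,3)
Fill (2+1,2+0) = (3,2)
Fill (2+2,2+0) = (4,2)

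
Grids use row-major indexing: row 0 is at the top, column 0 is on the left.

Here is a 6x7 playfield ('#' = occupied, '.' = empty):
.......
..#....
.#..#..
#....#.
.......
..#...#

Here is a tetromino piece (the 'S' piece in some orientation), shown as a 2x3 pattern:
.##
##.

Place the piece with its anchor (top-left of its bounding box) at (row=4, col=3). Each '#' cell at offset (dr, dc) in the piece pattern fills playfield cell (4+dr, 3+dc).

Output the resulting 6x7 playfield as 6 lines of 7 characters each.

Fill (4+0,3+1) = (4,4)
Fill (4+0,3+2) = (4,5)
Fill (4+1,3+0) = (5,3)
Fill (4+1,3+1) = (5,4)

Answer: .......
..#....
.#..#..
#....#.
....##.
..###.#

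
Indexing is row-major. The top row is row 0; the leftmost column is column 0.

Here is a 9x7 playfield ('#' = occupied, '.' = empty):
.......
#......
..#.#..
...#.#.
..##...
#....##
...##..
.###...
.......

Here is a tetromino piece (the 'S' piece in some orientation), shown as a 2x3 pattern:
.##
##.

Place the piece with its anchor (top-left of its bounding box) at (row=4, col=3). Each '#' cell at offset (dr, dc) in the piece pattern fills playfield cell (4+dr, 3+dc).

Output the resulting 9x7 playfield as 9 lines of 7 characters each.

Answer: .......
#......
..#.#..
...#.#.
..####.
#..####
...##..
.###...
.......

Derivation:
Fill (4+0,3+1) = (4,4)
Fill (4+0,3+2) = (4,5)
Fill (4+1,3+0) = (5,3)
Fill (4+1,3+1) = (5,4)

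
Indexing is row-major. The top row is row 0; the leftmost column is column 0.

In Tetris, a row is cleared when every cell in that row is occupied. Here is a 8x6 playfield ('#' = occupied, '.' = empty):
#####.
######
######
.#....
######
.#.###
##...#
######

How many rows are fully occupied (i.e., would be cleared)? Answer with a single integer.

Check each row:
  row 0: 1 empty cell -> not full
  row 1: 0 empty cells -> FULL (clear)
  row 2: 0 empty cells -> FULL (clear)
  row 3: 5 empty cells -> not full
  row 4: 0 empty cells -> FULL (clear)
  row 5: 2 empty cells -> not full
  row 6: 3 empty cells -> not full
  row 7: 0 empty cells -> FULL (clear)
Total rows cleared: 4

Answer: 4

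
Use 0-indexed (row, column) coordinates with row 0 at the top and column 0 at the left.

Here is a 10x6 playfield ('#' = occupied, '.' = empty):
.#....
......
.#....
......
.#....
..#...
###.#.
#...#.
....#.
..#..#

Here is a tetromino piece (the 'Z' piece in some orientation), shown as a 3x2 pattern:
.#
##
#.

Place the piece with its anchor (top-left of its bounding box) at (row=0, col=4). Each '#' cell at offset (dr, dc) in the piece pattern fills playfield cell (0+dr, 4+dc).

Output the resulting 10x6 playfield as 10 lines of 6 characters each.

Answer: .#...#
....##
.#..#.
......
.#....
..#...
###.#.
#...#.
....#.
..#..#

Derivation:
Fill (0+0,4+1) = (0,5)
Fill (0+1,4+0) = (1,4)
Fill (0+1,4+1) = (1,5)
Fill (0+2,4+0) = (2,4)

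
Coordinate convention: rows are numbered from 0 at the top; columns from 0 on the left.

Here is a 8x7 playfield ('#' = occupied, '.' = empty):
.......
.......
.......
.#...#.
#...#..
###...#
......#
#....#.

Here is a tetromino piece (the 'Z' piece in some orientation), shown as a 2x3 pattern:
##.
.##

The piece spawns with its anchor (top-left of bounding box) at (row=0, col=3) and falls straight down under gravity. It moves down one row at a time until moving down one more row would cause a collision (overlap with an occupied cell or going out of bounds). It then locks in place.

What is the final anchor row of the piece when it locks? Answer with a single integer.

Answer: 1

Derivation:
Spawn at (row=0, col=3). Try each row:
  row 0: fits
  row 1: fits
  row 2: blocked -> lock at row 1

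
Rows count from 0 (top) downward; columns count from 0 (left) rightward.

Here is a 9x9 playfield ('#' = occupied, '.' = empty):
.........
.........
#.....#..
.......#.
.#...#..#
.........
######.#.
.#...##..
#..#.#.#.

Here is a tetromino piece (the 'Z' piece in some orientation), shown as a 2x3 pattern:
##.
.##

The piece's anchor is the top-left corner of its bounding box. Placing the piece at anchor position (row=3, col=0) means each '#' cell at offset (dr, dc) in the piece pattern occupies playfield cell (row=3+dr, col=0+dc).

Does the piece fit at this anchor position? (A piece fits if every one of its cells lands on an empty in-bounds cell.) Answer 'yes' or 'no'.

Answer: no

Derivation:
Check each piece cell at anchor (3, 0):
  offset (0,0) -> (3,0): empty -> OK
  offset (0,1) -> (3,1): empty -> OK
  offset (1,1) -> (4,1): occupied ('#') -> FAIL
  offset (1,2) -> (4,2): empty -> OK
All cells valid: no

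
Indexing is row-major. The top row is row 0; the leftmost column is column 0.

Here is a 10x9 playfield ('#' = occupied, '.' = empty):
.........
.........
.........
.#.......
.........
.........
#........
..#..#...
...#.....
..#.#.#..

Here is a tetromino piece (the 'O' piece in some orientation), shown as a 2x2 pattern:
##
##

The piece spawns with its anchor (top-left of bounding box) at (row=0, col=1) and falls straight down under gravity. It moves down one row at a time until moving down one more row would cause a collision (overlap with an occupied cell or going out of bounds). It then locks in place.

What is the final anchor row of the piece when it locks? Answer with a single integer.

Answer: 1

Derivation:
Spawn at (row=0, col=1). Try each row:
  row 0: fits
  row 1: fits
  row 2: blocked -> lock at row 1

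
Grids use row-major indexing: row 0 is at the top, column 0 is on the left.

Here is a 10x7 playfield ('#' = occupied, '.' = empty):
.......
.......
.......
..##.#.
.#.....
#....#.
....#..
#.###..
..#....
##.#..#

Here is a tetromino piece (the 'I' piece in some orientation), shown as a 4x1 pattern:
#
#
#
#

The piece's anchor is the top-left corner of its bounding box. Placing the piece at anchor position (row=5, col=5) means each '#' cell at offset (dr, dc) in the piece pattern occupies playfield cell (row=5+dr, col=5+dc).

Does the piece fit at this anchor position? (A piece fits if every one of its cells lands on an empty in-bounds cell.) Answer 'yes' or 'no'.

Check each piece cell at anchor (5, 5):
  offset (0,0) -> (5,5): occupied ('#') -> FAIL
  offset (1,0) -> (6,5): empty -> OK
  offset (2,0) -> (7,5): empty -> OK
  offset (3,0) -> (8,5): empty -> OK
All cells valid: no

Answer: no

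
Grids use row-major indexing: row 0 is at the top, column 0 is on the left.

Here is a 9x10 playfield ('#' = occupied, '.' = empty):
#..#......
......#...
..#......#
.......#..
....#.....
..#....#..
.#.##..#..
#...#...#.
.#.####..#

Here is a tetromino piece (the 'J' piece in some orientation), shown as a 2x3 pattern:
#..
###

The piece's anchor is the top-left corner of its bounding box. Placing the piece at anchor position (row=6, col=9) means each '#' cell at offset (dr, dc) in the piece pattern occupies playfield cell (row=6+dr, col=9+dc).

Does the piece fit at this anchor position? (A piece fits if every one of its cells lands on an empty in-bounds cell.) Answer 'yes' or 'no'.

Check each piece cell at anchor (6, 9):
  offset (0,0) -> (6,9): empty -> OK
  offset (1,0) -> (7,9): empty -> OK
  offset (1,1) -> (7,10): out of bounds -> FAIL
  offset (1,2) -> (7,11): out of bounds -> FAIL
All cells valid: no

Answer: no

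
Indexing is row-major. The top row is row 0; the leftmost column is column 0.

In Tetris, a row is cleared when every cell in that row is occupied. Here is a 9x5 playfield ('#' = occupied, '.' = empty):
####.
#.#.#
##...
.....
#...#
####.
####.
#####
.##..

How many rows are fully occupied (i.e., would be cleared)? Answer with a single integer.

Answer: 1

Derivation:
Check each row:
  row 0: 1 empty cell -> not full
  row 1: 2 empty cells -> not full
  row 2: 3 empty cells -> not full
  row 3: 5 empty cells -> not full
  row 4: 3 empty cells -> not full
  row 5: 1 empty cell -> not full
  row 6: 1 empty cell -> not full
  row 7: 0 empty cells -> FULL (clear)
  row 8: 3 empty cells -> not full
Total rows cleared: 1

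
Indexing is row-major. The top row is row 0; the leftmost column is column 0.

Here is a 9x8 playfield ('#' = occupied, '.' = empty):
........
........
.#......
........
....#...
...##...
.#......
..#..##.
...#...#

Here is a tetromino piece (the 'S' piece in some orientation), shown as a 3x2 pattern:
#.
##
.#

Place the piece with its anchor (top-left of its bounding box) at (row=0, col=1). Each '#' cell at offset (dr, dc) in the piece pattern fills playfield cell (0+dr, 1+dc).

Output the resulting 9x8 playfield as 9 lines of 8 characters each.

Fill (0+0,1+0) = (0,1)
Fill (0+1,1+0) = (1,1)
Fill (0+1,1+1) = (1,2)
Fill (0+2,1+1) = (2,2)

Answer: .#......
.##.....
.##.....
........
....#...
...##...
.#......
..#..##.
...#...#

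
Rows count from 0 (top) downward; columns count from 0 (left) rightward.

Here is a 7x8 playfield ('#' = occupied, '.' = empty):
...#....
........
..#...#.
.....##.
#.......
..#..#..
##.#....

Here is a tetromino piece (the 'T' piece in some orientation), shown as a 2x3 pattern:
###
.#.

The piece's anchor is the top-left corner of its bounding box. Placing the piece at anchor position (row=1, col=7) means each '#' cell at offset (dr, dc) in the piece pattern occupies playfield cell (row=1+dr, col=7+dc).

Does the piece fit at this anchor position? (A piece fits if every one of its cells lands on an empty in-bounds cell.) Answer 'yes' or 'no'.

Answer: no

Derivation:
Check each piece cell at anchor (1, 7):
  offset (0,0) -> (1,7): empty -> OK
  offset (0,1) -> (1,8): out of bounds -> FAIL
  offset (0,2) -> (1,9): out of bounds -> FAIL
  offset (1,1) -> (2,8): out of bounds -> FAIL
All cells valid: no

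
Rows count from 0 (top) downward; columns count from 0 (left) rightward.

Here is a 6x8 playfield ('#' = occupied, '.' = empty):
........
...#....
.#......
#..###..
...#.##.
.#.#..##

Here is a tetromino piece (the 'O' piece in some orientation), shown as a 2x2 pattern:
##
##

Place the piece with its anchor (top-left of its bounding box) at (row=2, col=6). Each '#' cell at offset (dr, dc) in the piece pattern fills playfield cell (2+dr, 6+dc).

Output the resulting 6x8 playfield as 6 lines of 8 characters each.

Answer: ........
...#....
.#....##
#..#####
...#.##.
.#.#..##

Derivation:
Fill (2+0,6+0) = (2,6)
Fill (2+0,6+1) = (2,7)
Fill (2+1,6+0) = (3,6)
Fill (2+1,6+1) = (3,7)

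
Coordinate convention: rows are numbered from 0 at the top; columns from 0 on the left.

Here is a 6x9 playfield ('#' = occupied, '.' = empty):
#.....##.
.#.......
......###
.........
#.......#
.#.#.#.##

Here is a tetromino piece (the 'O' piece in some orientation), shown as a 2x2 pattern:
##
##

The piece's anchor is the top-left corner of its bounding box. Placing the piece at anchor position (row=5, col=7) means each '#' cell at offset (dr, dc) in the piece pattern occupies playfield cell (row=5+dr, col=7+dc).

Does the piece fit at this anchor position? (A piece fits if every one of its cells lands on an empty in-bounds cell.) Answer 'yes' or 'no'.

Answer: no

Derivation:
Check each piece cell at anchor (5, 7):
  offset (0,0) -> (5,7): occupied ('#') -> FAIL
  offset (0,1) -> (5,8): occupied ('#') -> FAIL
  offset (1,0) -> (6,7): out of bounds -> FAIL
  offset (1,1) -> (6,8): out of bounds -> FAIL
All cells valid: no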